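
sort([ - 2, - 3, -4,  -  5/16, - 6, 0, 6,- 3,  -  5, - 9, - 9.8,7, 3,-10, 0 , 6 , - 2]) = [ - 10,-9.8,-9, - 6,  -  5, - 4,-3, - 3,-2,-2, - 5/16,0 , 0,3, 6,6  ,  7 ] 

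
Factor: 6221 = 6221^1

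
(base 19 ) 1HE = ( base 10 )698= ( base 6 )3122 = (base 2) 1010111010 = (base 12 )4A2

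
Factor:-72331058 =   -  2^1*36165529^1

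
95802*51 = 4885902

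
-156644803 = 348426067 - 505070870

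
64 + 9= 73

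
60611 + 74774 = 135385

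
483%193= 97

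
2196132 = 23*95484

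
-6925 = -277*25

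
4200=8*525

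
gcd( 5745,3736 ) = 1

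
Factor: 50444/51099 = 2^2*3^( - 1)*12611^1*17033^(  -  1)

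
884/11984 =221/2996  =  0.07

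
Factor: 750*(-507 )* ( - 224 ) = 85176000 = 2^6*3^2*5^3*7^1*13^2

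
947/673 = 947/673 = 1.41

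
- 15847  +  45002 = 29155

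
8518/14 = 608+ 3/7  =  608.43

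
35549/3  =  35549/3 = 11849.67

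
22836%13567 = 9269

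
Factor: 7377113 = 71^1*103903^1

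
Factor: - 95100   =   - 2^2 *3^1*5^2*317^1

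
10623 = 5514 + 5109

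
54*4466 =241164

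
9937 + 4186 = 14123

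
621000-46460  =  574540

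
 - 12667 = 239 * (-53)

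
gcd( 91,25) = 1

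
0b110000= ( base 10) 48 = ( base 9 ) 53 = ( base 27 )1l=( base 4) 300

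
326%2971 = 326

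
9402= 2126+7276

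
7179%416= 107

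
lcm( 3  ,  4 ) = 12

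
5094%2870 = 2224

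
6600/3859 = 6600/3859  =  1.71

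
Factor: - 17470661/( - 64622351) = 13^1* 139^(-1 )*239^1*5623^1 *464909^(  -  1)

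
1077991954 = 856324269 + 221667685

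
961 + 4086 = 5047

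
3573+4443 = 8016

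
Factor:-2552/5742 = -4/9 = -2^2*3^( - 2)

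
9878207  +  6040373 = 15918580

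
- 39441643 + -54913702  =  -94355345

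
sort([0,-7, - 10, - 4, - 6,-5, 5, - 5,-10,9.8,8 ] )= [-10, - 10,-7, - 6,  -  5, - 5, - 4 , 0,5,8,9.8 ] 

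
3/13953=1/4651 = 0.00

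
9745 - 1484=8261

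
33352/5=6670 + 2/5  =  6670.40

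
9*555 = 4995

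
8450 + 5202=13652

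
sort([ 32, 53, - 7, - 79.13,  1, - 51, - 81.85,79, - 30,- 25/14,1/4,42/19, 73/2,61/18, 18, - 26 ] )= [  -  81.85, - 79.13, -51, - 30 , - 26, - 7, - 25/14,1/4,1,42/19, 61/18  ,  18, 32,73/2,53, 79 ]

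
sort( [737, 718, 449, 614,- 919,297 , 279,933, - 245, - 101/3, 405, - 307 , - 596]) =[-919,-596, - 307, - 245,  -  101/3, 279 , 297, 405,449, 614, 718, 737, 933] 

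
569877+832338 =1402215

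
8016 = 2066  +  5950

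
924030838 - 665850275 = 258180563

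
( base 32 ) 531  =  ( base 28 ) 6i9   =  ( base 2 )1010001100001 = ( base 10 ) 5217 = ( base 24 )919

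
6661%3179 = 303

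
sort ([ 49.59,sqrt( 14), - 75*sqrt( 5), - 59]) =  [ - 75 * sqrt(5), - 59, sqrt(14), 49.59] 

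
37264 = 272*137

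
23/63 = 23/63 = 0.37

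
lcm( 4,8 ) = 8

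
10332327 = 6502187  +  3830140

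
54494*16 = 871904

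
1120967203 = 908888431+212078772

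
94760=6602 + 88158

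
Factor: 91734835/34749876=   2^ (- 2)*3^( - 1) * 5^1 * 7^ ( - 1 ) * 41^1*47^1*9521^1*413689^( - 1)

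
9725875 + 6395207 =16121082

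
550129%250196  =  49737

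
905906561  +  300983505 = 1206890066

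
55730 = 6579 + 49151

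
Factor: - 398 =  - 2^1*199^1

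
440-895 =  - 455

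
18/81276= 3/13546   =  0.00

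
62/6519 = 62/6519 = 0.01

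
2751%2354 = 397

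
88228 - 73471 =14757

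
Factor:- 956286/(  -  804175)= 2^1 * 3^4*5^( - 2 )*19^( -1 )*1693^( - 1)*5903^1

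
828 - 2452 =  - 1624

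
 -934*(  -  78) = 72852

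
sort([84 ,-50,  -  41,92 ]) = [-50 , - 41,84,92 ]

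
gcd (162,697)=1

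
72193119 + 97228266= 169421385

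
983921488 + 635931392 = 1619852880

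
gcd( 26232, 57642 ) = 6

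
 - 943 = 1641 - 2584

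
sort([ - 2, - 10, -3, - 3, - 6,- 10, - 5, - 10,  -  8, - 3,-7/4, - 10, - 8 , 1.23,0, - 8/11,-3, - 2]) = [-10,-10,-10,  -  10,-8, - 8, - 6, - 5 ,  -  3,-3, - 3, - 3, - 2, - 2, - 7/4, - 8/11,0, 1.23 ]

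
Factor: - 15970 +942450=2^4*5^1*37^1*313^1 = 926480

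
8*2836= 22688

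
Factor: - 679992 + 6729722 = 2^1*5^1*604973^1 = 6049730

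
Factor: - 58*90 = -2^2* 3^2*5^1*29^1 = -5220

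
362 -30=332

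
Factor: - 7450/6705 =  - 10/9 = -2^1*3^(  -  2 )*5^1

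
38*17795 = 676210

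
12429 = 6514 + 5915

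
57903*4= 231612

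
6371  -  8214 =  - 1843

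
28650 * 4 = 114600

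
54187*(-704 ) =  -38147648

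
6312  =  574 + 5738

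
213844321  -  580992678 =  - 367148357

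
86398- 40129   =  46269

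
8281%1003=257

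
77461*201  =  15569661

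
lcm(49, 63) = 441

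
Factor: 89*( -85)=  - 7565=-5^1*17^1*89^1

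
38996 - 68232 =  - 29236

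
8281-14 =8267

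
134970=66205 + 68765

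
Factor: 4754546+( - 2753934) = 2^2* 500153^1 = 2000612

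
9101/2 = 9101/2  =  4550.50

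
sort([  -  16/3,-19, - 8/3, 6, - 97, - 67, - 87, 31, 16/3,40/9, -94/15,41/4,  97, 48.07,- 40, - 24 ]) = [ - 97, - 87, - 67,-40, - 24, - 19,- 94/15, - 16/3,  -  8/3,40/9, 16/3,  6,41/4,31, 48.07, 97 ]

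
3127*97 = 303319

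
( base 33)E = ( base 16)e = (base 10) 14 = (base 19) E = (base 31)e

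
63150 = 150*421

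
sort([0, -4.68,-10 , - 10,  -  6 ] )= [- 10, - 10,  -  6,-4.68,0] 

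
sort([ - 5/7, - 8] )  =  [-8, - 5/7]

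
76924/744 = 103 + 73/186 = 103.39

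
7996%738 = 616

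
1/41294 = 1/41294 = 0.00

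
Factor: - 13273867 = -557^1*23831^1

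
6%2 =0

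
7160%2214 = 518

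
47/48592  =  47/48592 = 0.00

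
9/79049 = 9/79049 = 0.00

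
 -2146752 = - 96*22362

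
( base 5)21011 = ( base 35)14g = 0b10101100101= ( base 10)1381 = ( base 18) 44d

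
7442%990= 512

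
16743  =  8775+7968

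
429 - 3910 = -3481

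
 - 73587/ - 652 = 112  +  563/652=112.86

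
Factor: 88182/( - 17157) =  - 29394/5719 = - 2^1*3^2  *  7^(  -  1 )*19^( - 1 )*23^1*43^ ( - 1) * 71^1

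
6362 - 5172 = 1190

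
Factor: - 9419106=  - 2^1*3^1*983^1*1597^1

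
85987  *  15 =1289805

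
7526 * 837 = 6299262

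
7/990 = 7/990 =0.01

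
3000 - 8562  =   - 5562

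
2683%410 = 223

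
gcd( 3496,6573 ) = 1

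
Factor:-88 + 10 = - 78 = - 2^1*3^1*13^1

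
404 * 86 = 34744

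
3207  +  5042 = 8249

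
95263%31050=2113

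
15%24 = 15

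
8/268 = 2/67 = 0.03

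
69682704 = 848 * 82173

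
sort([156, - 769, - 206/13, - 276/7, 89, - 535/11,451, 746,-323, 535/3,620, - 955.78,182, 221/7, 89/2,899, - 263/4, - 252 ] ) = [ - 955.78, - 769, - 323, - 252,  -  263/4, - 535/11 ,  -  276/7, - 206/13,221/7, 89/2,89,156, 535/3, 182,451,620,746, 899 ]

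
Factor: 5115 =3^1 * 5^1*11^1*31^1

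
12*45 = 540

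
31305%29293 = 2012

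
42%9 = 6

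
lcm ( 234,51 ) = 3978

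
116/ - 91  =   - 2+66/91=- 1.27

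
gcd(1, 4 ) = 1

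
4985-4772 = 213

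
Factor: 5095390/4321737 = 2^1 * 3^(-2 ) * 5^1*7^( - 1)*181^( - 1 )*379^( - 1)*503^1*1013^1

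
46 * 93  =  4278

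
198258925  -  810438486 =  - 612179561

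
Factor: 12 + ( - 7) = 5^1 = 5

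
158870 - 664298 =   -  505428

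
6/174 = 1/29 = 0.03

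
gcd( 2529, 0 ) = 2529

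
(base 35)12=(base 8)45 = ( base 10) 37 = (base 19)1I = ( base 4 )211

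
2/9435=2/9435=0.00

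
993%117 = 57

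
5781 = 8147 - 2366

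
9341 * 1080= 10088280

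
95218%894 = 454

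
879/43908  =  293/14636= 0.02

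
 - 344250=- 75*4590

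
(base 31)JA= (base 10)599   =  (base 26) N1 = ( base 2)1001010111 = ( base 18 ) 1F5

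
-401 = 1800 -2201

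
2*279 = 558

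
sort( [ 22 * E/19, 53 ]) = [ 22 * E/19, 53 ]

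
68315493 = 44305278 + 24010215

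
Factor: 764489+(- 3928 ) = 760561= 760561^1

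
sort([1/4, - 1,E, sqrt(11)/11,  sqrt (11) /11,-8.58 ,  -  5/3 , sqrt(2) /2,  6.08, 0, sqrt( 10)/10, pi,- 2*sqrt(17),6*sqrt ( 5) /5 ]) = [ -8.58, - 2*sqrt(17), - 5/3,  -  1, 0,1/4, sqrt(11 ) /11, sqrt(11 ) /11  ,  sqrt( 10 )/10,sqrt( 2)/2,6* sqrt ( 5)/5, E,pi, 6.08]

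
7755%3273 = 1209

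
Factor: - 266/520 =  - 2^( - 2)*5^( - 1)*7^1*13^( - 1)*19^1 = - 133/260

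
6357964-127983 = 6229981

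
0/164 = 0 = 0.00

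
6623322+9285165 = 15908487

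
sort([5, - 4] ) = [- 4 , 5]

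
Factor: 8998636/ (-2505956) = - 2249659/626489=- 67^1 * 33577^1* 626489^( - 1 )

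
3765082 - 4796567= -1031485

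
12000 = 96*125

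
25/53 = 25/53 = 0.47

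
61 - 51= 10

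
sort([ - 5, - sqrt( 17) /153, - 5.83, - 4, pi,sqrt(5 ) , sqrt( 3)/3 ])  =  [ - 5.83, - 5, -4, - sqrt( 17 )/153,sqrt(3)/3, sqrt( 5), pi]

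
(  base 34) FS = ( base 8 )1032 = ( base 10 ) 538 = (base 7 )1366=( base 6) 2254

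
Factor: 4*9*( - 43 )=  -2^2*3^2*43^1 = -1548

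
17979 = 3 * 5993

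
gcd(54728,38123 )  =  1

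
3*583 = 1749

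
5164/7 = 5164/7 = 737.71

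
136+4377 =4513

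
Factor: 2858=2^1*1429^1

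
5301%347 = 96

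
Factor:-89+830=741 = 3^1*13^1*19^1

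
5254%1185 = 514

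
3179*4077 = 12960783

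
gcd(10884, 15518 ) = 2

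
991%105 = 46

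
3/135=1/45= 0.02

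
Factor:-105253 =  - 105253^1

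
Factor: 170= 2^1*5^1*17^1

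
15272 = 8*1909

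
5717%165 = 107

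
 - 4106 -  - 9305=5199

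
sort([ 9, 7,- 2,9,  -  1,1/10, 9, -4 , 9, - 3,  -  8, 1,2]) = [ - 8, - 4, - 3,-2, - 1,  1/10,1,2,7,9,9,9,  9]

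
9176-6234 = 2942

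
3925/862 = 4 + 477/862 = 4.55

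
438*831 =363978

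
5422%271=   2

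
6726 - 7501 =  -775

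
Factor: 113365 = 5^1*7^1*41^1*79^1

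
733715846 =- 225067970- - 958783816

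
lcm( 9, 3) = 9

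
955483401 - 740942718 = 214540683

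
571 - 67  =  504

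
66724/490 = 4766/35= 136.17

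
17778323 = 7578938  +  10199385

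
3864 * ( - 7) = - 27048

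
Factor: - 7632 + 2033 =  - 5599 = - 11^1*509^1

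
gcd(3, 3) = 3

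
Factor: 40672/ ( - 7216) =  - 2^1*11^(- 1 )*31^1 = -  62/11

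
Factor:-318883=-318883^1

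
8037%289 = 234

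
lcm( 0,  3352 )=0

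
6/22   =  3/11  =  0.27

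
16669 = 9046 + 7623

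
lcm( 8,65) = 520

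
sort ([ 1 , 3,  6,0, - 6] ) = [ -6 , 0,1,3,6 ]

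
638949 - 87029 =551920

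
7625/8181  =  7625/8181  =  0.93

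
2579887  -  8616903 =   -  6037016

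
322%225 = 97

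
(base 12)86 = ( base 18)5c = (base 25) 42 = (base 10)102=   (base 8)146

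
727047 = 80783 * 9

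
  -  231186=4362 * ( - 53 )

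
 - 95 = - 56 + -39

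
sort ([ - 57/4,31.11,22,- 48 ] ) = [ - 48, - 57/4,22,31.11 ]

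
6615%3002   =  611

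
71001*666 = 47286666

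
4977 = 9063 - 4086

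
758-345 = 413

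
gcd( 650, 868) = 2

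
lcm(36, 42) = 252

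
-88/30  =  -44/15  =  - 2.93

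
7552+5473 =13025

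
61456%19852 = 1900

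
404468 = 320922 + 83546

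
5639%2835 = 2804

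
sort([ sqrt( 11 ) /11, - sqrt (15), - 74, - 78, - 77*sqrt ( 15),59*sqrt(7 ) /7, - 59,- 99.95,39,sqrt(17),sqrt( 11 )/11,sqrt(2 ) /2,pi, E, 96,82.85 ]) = [ - 77* sqrt(15 ), - 99.95, - 78, - 74, - 59,-sqrt(15),sqrt( 11) /11,sqrt (11) /11,sqrt (2 )/2,E,pi,sqrt( 17),59 *sqrt(7 )/7, 39,82.85, 96]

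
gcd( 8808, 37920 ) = 24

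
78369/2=78369/2  =  39184.50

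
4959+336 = 5295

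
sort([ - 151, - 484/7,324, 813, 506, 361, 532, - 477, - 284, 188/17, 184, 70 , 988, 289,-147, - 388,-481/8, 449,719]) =[ - 477, - 388 ,-284,-151, - 147, - 484/7,  -  481/8,188/17,70, 184,289,324, 361, 449, 506 , 532, 719, 813,  988]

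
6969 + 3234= 10203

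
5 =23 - 18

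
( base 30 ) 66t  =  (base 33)54w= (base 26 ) 87J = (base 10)5609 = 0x15e9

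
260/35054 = 130/17527 = 0.01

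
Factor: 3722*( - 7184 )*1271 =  - 33985075808 = - 2^5  *31^1  *  41^1*449^1* 1861^1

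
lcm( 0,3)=0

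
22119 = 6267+15852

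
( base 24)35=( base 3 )2212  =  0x4d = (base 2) 1001101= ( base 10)77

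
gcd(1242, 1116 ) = 18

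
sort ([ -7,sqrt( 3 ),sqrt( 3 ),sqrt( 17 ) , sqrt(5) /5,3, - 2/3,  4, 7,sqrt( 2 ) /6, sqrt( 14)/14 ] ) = [-7 , - 2/3,sqrt( 2 )/6,sqrt(14 )/14,sqrt( 5)/5,sqrt( 3),sqrt (3),  3,4,sqrt( 17),7 ] 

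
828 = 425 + 403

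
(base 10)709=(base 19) 1i6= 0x2C5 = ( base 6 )3141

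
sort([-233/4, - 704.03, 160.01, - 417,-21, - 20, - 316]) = [ - 704.03 , - 417, - 316,  -  233/4, - 21, - 20 , 160.01 ] 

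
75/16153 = 75/16153= 0.00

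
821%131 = 35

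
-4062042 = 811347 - 4873389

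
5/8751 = 5/8751= 0.00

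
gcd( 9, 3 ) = 3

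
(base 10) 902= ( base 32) s6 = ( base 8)1606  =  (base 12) 632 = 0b1110000110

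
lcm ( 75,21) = 525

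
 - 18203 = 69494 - 87697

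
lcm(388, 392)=38024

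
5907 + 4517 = 10424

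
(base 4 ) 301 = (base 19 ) 2B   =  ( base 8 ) 61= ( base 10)49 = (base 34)1F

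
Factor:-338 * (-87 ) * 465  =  13673790 = 2^1*3^2 *5^1*13^2*29^1*31^1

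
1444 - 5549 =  - 4105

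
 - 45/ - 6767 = 45/6767 = 0.01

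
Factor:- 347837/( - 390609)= 3^( - 3) * 7^1 *23^ (-1)*79^1= 553/621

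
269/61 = 4 + 25/61 =4.41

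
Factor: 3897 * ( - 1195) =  - 3^2 *5^1*239^1 * 433^1  =  - 4656915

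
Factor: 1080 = 2^3*3^3*5^1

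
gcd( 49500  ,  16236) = 396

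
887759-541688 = 346071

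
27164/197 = 137 + 175/197 = 137.89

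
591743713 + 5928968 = 597672681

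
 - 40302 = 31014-71316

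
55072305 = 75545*729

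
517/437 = 517/437 = 1.18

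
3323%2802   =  521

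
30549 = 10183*3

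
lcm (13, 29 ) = 377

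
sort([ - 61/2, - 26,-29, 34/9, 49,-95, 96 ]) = [ - 95, - 61/2, - 29, - 26,  34/9,49, 96 ]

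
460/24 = 19 + 1/6 = 19.17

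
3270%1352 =566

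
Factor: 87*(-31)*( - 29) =3^1*29^2*31^1=   78213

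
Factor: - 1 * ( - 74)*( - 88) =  - 2^4*11^1*37^1 = - 6512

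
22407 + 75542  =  97949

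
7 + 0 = 7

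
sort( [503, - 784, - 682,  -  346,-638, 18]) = [ - 784, - 682,  -  638, - 346, 18,  503]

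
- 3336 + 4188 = 852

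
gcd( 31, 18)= 1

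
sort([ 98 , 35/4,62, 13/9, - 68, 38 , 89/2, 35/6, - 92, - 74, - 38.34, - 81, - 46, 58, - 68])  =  [ - 92, - 81, - 74, - 68, - 68, - 46, - 38.34,13/9, 35/6,35/4, 38,89/2,58,62,98]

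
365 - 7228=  - 6863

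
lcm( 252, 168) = 504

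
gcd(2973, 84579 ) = 3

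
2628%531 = 504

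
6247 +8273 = 14520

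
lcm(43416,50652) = 303912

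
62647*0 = 0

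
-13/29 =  - 13/29 = -0.45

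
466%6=4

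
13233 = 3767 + 9466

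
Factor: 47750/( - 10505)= - 50/11= - 2^1*5^2 * 11^( - 1 )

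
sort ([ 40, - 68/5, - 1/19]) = [ - 68/5, - 1/19,  40 ] 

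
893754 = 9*99306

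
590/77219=590/77219 =0.01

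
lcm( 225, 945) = 4725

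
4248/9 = 472 = 472.00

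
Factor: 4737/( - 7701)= - 17^ (  -  1) * 151^(-1 ) * 1579^1 = - 1579/2567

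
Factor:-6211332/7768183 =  - 2^2 * 3^2*47^1 *2719^(  -  1)*2857^(- 1 )*3671^1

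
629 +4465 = 5094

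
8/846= 4/423= 0.01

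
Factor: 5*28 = 2^2*5^1 * 7^1 = 140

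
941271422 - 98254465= 843016957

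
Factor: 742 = 2^1*7^1 * 53^1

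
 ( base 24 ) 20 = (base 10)48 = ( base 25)1N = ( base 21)26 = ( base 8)60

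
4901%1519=344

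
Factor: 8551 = 17^1 * 503^1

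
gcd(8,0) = 8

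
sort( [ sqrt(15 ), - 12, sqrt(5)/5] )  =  [ - 12,  sqrt(5)/5, sqrt(15 ) ]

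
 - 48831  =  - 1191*41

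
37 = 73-36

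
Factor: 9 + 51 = 60 = 2^2*3^1*5^1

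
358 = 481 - 123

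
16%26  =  16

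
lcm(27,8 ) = 216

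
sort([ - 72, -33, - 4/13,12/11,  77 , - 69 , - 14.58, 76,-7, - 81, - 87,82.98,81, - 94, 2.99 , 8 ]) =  [- 94,-87 , - 81,- 72, -69,  -  33, - 14.58,-7, - 4/13,  12/11, 2.99, 8 , 76,  77,81,82.98] 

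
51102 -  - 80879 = 131981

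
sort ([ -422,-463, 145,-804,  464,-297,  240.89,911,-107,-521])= [-804,  -  521, - 463,-422, - 297,-107 , 145,240.89,464,911 ]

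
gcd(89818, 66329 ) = 1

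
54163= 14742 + 39421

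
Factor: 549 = 3^2*61^1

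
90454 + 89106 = 179560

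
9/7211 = 9/7211=0.00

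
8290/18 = 460 + 5/9 = 460.56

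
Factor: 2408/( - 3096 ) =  - 7/9 = - 3^(  -  2)*7^1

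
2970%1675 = 1295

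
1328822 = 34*39083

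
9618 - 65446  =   - 55828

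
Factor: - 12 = -2^2*3^1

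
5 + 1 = 6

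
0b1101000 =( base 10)104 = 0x68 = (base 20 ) 54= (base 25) 44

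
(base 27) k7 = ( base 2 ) 1000100011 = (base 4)20203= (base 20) 177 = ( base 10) 547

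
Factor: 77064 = 2^3* 3^1*13^2*19^1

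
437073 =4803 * 91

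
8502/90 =1417/15  =  94.47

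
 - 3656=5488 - 9144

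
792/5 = 158 + 2/5  =  158.40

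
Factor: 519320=2^3*5^1*12983^1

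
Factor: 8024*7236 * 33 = 2^5*3^4*11^1 * 17^1  *59^1 * 67^1 = 1916034912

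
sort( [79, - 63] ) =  [ - 63 , 79 ] 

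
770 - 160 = 610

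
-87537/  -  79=87537/79 = 1108.06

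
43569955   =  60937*715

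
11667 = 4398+7269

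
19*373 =7087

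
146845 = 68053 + 78792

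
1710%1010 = 700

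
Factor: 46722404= 2^2*11680601^1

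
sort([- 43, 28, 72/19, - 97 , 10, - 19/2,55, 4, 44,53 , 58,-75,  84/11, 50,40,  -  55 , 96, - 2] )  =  [ - 97 , - 75,  -  55, - 43, - 19/2, - 2,72/19,4,84/11, 10, 28  ,  40 , 44,50, 53 , 55, 58,96]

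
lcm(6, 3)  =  6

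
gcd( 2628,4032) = 36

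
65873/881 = 65873/881 = 74.77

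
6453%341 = 315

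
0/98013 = 0 = 0.00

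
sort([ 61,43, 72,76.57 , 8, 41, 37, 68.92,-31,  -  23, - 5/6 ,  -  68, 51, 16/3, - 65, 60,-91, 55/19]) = [-91, - 68,-65,  -  31,-23, - 5/6, 55/19 , 16/3,8,37,41, 43 , 51, 60,61, 68.92  ,  72, 76.57 ] 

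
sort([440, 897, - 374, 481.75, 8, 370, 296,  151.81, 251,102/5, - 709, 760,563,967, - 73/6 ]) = [ - 709, - 374, - 73/6, 8, 102/5,151.81,251, 296, 370 , 440, 481.75, 563,760,  897,967 ] 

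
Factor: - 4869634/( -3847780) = 2434817/1923890= 2^( - 1 )*5^(-1 ) * 7^1*11^1*17^( - 1 )*103^1 * 307^1* 11317^( - 1)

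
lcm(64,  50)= 1600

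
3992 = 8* 499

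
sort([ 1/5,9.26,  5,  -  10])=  [ - 10,1/5,5,9.26]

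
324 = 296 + 28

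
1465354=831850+633504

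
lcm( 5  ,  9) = 45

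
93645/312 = 31215/104 =300.14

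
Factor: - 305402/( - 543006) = 491/873 =3^( - 2) *97^( - 1 )*491^1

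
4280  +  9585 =13865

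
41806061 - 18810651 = 22995410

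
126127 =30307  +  95820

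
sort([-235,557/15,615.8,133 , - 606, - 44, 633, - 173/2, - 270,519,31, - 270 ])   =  [ - 606, - 270, - 270, - 235,- 173/2, - 44,31,557/15, 133,519,  615.8,633 ]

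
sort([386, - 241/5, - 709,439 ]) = [-709, - 241/5, 386, 439]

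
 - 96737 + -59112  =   -155849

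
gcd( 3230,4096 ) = 2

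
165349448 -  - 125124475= 290473923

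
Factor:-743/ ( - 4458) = 2^(- 1 )*3^( - 1)=1/6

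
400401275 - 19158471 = 381242804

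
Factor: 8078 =2^1*7^1*577^1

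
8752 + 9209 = 17961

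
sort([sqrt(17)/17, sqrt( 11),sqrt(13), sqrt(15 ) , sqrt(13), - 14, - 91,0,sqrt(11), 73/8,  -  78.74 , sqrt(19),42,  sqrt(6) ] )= [- 91, - 78.74 ,-14 , 0 , sqrt( 17 ) /17, sqrt (6),sqrt(11 ),sqrt(11 ), sqrt ( 13), sqrt( 13) , sqrt( 15),  sqrt(19),73/8,42] 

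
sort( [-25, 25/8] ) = [ - 25, 25/8 ]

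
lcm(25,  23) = 575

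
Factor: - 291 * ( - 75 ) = 21825 = 3^2 * 5^2* 97^1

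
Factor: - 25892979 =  - 3^1 * 7^1 * 1232999^1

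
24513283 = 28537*859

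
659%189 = 92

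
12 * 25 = 300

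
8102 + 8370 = 16472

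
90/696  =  15/116 =0.13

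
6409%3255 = 3154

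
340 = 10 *34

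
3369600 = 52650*64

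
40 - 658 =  -618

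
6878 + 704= 7582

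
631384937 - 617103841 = 14281096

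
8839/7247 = 1 + 1592/7247 = 1.22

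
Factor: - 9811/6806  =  -2^ (  -  1) * 41^( - 1)*83^( - 1 )* 9811^1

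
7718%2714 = 2290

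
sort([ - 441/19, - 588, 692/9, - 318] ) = [ - 588, - 318 ,  -  441/19,692/9]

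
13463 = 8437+5026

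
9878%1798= 888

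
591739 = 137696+454043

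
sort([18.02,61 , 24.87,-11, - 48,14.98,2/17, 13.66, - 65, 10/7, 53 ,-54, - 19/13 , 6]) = [  -  65  , - 54, - 48 ,-11, - 19/13,2/17,10/7 , 6,13.66 , 14.98,18.02, 24.87, 53,  61]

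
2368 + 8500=10868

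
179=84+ 95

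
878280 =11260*78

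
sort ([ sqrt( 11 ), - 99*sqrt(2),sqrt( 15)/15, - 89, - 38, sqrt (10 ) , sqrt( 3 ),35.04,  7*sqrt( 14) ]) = [ - 99*sqrt( 2), - 89, - 38, sqrt ( 15 ) /15,sqrt(3), sqrt( 10),sqrt( 11),  7*sqrt( 14 ), 35.04]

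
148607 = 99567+49040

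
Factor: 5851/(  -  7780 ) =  - 2^( - 2) * 5^(  -  1 ) * 389^( - 1) * 5851^1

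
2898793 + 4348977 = 7247770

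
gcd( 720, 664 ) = 8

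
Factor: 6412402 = 2^1*271^1*11831^1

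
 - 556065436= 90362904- 646428340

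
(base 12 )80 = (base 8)140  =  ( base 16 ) 60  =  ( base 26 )3i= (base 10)96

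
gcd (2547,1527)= 3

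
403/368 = 1+35/368 = 1.10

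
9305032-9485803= -180771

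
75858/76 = 37929/38 = 998.13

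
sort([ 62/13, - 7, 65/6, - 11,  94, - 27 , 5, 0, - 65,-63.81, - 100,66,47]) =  [-100, - 65, - 63.81  , - 27, - 11, - 7,0 , 62/13,5,65/6 , 47,66,94 ] 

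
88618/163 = 543+ 109/163 = 543.67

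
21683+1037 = 22720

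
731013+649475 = 1380488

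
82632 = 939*88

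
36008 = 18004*2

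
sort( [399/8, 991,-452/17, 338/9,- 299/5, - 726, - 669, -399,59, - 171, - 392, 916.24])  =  [-726, - 669, - 399, - 392, - 171 ,-299/5, -452/17,338/9, 399/8, 59, 916.24,  991]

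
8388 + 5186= 13574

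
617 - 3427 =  - 2810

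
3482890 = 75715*46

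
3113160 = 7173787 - 4060627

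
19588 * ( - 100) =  - 1958800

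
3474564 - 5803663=-2329099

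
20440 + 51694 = 72134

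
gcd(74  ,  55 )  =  1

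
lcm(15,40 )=120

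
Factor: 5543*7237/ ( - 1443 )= - 40114691/1443 = - 3^(- 1)*13^( - 1) * 23^1 * 37^( - 1)*241^1 * 7237^1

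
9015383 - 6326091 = 2689292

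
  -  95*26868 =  - 2552460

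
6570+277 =6847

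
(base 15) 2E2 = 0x296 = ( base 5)10122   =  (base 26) pc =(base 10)662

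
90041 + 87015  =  177056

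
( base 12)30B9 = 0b1010011001101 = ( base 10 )5325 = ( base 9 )7266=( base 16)14CD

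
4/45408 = 1/11352 = 0.00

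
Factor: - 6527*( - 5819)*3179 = 120740368727 = 11^2*17^2* 23^2*  61^1*107^1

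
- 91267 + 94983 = 3716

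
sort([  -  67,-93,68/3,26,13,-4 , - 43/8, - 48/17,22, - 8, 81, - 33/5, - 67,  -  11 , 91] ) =[-93, - 67,-67,-11,  -  8, - 33/5, - 43/8,-4, - 48/17, 13, 22,68/3,26,81, 91 ]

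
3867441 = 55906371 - 52038930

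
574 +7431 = 8005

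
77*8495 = 654115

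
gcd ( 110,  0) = 110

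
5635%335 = 275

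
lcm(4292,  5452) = 201724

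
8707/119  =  73 + 20/119 = 73.17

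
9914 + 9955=19869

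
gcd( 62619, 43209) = 3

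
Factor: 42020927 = 13^1* 3232379^1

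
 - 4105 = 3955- 8060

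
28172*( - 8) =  - 225376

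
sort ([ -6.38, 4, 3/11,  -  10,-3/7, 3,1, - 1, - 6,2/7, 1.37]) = [ - 10, -6.38, - 6,-1,  -  3/7,  3/11,2/7 , 1, 1.37, 3, 4 ] 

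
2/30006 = 1/15003 = 0.00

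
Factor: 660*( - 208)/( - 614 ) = 2^5*3^1*5^1*11^1*13^1*307^(-1 ) = 68640/307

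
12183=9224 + 2959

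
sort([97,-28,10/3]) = [ - 28,10/3,97]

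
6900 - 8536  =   - 1636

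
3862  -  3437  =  425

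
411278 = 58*7091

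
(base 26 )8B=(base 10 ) 219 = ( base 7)432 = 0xdb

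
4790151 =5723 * 837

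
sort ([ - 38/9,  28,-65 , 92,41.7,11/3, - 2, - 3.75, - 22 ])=[ -65, - 22,-38/9, - 3.75, - 2 , 11/3,28, 41.7,92 ]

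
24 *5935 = 142440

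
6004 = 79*76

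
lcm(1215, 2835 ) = 8505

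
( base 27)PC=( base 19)1H3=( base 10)687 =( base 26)10b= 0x2AF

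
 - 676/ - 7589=676/7589 = 0.09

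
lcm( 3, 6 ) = 6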